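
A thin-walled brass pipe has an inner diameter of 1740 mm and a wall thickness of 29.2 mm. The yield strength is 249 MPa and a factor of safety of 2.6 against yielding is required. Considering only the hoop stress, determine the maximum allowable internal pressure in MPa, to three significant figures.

p_allow = 3.21 MPa

σ_allow = 249/2.6 = 95.77 MPa.
σ_h = pD/(2t) → p_allow = 2σ_allow t/D = 2×95.77×29.2/1740 = 3.214 MPa.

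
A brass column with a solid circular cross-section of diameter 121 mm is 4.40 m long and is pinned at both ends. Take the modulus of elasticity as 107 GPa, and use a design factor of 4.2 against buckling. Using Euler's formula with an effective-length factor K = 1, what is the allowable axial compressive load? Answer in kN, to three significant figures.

P_allow = 137 kN

I = πd⁴/64 = π×121⁴/64 = 1.052×10^7 mm⁴.
Effective length L_e = KL = 1×4.40 m = 4400 mm.
Euler critical load P_cr = π²EI/L_e² = π²×107000×1.052×10^7/4400² = 574000 N.
P_allow = P_cr/n = 574000/4.2 = 136700 N.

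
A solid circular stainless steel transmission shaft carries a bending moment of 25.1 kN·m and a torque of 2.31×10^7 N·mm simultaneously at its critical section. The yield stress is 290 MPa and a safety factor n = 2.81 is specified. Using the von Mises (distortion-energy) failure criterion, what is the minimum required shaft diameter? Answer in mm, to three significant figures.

d = 147 mm

σ_allow = σ_y/n = 290/2.81 = 103.2 MPa.
For a solid shaft σ_b = 32M/(πd³) and τ = 16T/(πd³), so the von Mises stress is σ' = (16/πd³)·√(4M²+3T²).
√(4M²+3T²) = √(4×(2.510×10^7)² + 3×(2.310×10^7)²) = 6.419×10^7 N·mm.
d³ = 16×6.419×10^7/(π×103.2) = 3.168×10^6 mm³.
d = 146.9 mm.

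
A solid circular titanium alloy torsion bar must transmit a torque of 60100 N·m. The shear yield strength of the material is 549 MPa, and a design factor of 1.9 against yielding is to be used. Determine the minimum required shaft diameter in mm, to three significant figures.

Allowable shear stress τ_allow = 549/1.9 = 288.9 MPa.
For a solid shaft τ = 16T/(πd³), so d³ = 16T/(π τ_allow) = 16×6.0100×10^7/(π×288.9) = 1.059×10^6 mm³.
d = (1.059×10^6)^(1/3) = 101.9 mm.

d = 102 mm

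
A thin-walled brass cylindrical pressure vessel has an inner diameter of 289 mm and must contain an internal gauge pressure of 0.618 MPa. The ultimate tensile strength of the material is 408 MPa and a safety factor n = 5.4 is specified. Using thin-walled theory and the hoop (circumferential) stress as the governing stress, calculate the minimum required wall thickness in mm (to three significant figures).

t = 1.18 mm

σ_allow = 408/5.4 = 75.56 MPa.
Hoop stress σ_h = pD/(2t), so t = pD/(2σ_allow) = 0.618×289/(2×75.56) = 1.182 mm.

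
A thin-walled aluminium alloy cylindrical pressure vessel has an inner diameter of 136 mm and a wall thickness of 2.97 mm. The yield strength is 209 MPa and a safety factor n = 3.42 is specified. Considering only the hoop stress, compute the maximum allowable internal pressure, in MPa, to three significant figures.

p_allow = 2.67 MPa

σ_allow = 209/3.42 = 61.11 MPa.
σ_h = pD/(2t) → p_allow = 2σ_allow t/D = 2×61.11×2.97/136 = 2.669 MPa.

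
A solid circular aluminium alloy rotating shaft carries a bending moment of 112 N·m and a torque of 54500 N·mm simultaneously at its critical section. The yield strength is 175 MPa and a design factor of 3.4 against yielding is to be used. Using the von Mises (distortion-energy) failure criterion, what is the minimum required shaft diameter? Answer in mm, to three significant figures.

d = 28.9 mm

σ_allow = σ_y/n = 175/3.4 = 51.47 MPa.
For a solid shaft σ_b = 32M/(πd³) and τ = 16T/(πd³), so the von Mises stress is σ' = (16/πd³)·√(4M²+3T²).
√(4M²+3T²) = √(4×(112000)² + 3×(54500)²) = 243100 N·mm.
d³ = 16×243100/(π×51.47) = 24050 mm³.
d = 28.87 mm.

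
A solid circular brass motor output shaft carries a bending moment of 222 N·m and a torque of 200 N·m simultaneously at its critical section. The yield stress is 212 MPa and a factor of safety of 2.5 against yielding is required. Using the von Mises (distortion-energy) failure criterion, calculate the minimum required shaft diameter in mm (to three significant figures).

d = 32.3 mm

σ_allow = σ_y/n = 212/2.5 = 84.80 MPa.
For a solid shaft σ_b = 32M/(πd³) and τ = 16T/(πd³), so the von Mises stress is σ' = (16/πd³)·√(4M²+3T²).
√(4M²+3T²) = √(4×(222000)² + 3×(200000)²) = 563100 N·mm.
d³ = 16×563100/(π×84.80) = 33820 mm³.
d = 32.34 mm.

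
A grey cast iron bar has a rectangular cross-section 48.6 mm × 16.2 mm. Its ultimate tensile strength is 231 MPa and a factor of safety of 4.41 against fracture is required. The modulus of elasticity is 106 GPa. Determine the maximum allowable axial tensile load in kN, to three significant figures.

F_allow = 41.2 kN

σ_allow = 231/4.41 = 52.38 MPa.
A = 48.6×16.2 = 787.3 mm².
F_allow = σ_allow × A = 52.38×787.3 = 41240 N.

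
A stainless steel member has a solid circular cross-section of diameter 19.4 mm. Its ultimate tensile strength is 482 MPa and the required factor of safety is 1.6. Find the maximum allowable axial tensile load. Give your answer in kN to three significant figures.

σ_allow = 482/1.6 = 301.2 MPa.
A = πd²/4 = π×19.4²/4 = 295.6 mm².
F_allow = σ_allow × A = 301.2×295.6 = 89050 N.

F_allow = 89.0 kN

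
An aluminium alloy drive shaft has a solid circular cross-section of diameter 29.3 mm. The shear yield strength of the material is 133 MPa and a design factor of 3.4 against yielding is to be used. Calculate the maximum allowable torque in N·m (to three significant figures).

T_allow = 193 N·m

τ_allow = 133/3.4 = 39.12 MPa.
For a solid shaft T_allow = τ_allow·πd³/16; πd³/16 = π×29.3³/16 = 4939 mm³.
T_allow = 39.12×4939 = 193200 N·mm = 193.2 N·m.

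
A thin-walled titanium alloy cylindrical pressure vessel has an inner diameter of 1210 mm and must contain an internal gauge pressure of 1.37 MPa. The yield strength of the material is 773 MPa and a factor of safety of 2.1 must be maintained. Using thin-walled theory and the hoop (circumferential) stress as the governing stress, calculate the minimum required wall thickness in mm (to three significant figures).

σ_allow = 773/2.1 = 368.1 MPa.
Hoop stress σ_h = pD/(2t), so t = pD/(2σ_allow) = 1.37×1210/(2×368.1) = 2.252 mm.

t = 2.25 mm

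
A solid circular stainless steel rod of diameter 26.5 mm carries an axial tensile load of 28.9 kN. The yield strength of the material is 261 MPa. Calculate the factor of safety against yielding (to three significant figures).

n = 4.98

A = πd²/4 = 551.5 mm².
σ = F/A = 28900/551.5 = 52.40 MPa.
n = 261/52.40 = 4.981.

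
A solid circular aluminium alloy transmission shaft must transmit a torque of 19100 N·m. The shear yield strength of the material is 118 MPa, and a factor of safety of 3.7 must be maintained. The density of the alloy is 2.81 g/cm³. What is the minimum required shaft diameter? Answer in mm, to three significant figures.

d = 145 mm

Allowable shear stress τ_allow = 118/3.7 = 31.89 MPa.
For a solid shaft τ = 16T/(πd³), so d³ = 16T/(π τ_allow) = 16×1.9100×10^7/(π×31.89) = 3.050×10^6 mm³.
d = (3.050×10^6)^(1/3) = 145.0 mm.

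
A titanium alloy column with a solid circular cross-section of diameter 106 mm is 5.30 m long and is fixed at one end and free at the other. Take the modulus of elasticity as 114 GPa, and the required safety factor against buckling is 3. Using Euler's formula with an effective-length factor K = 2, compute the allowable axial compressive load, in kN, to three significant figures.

I = πd⁴/64 = π×106⁴/64 = 6.197×10^6 mm⁴.
Effective length L_e = KL = 2×5.30 m = 10600 mm.
Euler critical load P_cr = π²EI/L_e² = π²×114000×6.197×10^6/10600² = 62060 N.
P_allow = P_cr/n = 62060/3 = 20690 N.

P_allow = 20.7 kN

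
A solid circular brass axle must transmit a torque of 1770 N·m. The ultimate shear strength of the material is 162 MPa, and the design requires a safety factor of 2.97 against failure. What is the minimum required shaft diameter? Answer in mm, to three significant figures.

d = 54.9 mm

Allowable shear stress τ_allow = 162/2.97 = 54.55 MPa.
For a solid shaft τ = 16T/(πd³), so d³ = 16T/(π τ_allow) = 16×1770000/(π×54.55) = 165300 mm³.
d = (165300)^(1/3) = 54.88 mm.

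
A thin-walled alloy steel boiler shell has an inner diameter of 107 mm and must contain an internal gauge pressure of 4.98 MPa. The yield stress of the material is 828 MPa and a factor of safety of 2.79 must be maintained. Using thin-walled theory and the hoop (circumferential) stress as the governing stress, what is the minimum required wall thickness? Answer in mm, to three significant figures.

t = 0.898 mm

σ_allow = 828/2.79 = 296.8 MPa.
Hoop stress σ_h = pD/(2t), so t = pD/(2σ_allow) = 4.98×107/(2×296.8) = 0.8978 mm.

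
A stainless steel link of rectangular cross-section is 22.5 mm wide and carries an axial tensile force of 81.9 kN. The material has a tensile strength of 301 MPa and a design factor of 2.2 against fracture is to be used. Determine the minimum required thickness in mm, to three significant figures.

σ_allow = 301/2.2 = 136.8 MPa.
Required area A = F/σ_allow = 81900/136.8 = 598.6 mm².
t = A/w = 598.6/22.5 = 26.60 mm.

t = 26.6 mm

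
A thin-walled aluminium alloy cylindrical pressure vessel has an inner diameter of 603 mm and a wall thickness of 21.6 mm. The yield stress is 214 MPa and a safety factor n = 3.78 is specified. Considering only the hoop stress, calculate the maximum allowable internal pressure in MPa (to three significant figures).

p_allow = 4.06 MPa

σ_allow = 214/3.78 = 56.61 MPa.
σ_h = pD/(2t) → p_allow = 2σ_allow t/D = 2×56.61×21.6/603 = 4.056 MPa.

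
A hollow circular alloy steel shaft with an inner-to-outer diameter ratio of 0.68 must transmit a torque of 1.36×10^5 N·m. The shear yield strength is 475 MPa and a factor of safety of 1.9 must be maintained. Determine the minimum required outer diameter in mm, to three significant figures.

d_o = 152 mm

τ_allow = 475/1.9 = 250.0 MPa.
For a hollow shaft τ = 16T/[πd_o³(1−k⁴)] with k = 0.68, so 1−k⁴ = 0.7862.
d_o³ = 16T/[π τ_allow (1−k⁴)] = 16×1.3600×10^8/(π×250.0×0.7862) = 3.524×10^6 mm³.
d_o = 152.2 mm.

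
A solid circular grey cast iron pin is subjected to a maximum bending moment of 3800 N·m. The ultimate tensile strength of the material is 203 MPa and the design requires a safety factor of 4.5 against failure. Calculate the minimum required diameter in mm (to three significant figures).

d = 95.0 mm

σ_allow = 203/4.5 = 45.11 MPa.
For a solid circular section σ = 32M/(πd³), so d³ = 32M/(π σ_allow) = 32×3800000/(π×45.11) = 858000 mm³.
d = 95.02 mm.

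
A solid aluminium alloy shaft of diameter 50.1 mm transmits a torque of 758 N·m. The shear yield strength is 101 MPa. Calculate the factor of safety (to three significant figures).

τ = 16T/(πd³) = 16×758000/(π×50.1³) = 30.70 MPa.
n = τ_limit/τ = 101/30.70 = 3.290.

n = 3.29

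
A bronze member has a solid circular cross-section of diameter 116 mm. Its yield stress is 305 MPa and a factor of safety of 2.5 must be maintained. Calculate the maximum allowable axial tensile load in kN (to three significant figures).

σ_allow = 305/2.5 = 122.0 MPa.
A = πd²/4 = π×116²/4 = 10570 mm².
F_allow = σ_allow × A = 122.0×10570 = 1.289×10^6 N.

F_allow = 1290 kN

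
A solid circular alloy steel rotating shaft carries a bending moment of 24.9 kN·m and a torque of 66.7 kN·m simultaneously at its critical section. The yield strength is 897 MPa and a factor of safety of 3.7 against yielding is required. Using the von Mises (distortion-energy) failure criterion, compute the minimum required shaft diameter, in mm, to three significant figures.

d = 138 mm

σ_allow = σ_y/n = 897/3.7 = 242.4 MPa.
For a solid shaft σ_b = 32M/(πd³) and τ = 16T/(πd³), so the von Mises stress is σ' = (16/πd³)·√(4M²+3T²).
√(4M²+3T²) = √(4×(2.490×10^7)² + 3×(6.670×10^7)²) = 1.258×10^8 N·mm.
d³ = 16×1.258×10^8/(π×242.4) = 2.643×10^6 mm³.
d = 138.3 mm.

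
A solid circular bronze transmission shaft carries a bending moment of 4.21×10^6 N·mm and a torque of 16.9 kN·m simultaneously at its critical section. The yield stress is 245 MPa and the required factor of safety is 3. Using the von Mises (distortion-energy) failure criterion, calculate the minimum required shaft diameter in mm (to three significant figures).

d = 124 mm

σ_allow = σ_y/n = 245/3 = 81.67 MPa.
For a solid shaft σ_b = 32M/(πd³) and τ = 16T/(πd³), so the von Mises stress is σ' = (16/πd³)·√(4M²+3T²).
√(4M²+3T²) = √(4×(4.210×10^6)² + 3×(1.690×10^7)²) = 3.046×10^7 N·mm.
d³ = 16×3.046×10^7/(π×81.67) = 1.899×10^6 mm³.
d = 123.8 mm.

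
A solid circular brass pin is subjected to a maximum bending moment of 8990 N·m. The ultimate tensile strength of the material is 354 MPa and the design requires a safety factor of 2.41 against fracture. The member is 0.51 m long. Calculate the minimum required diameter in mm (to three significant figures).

d = 85.4 mm

σ_allow = 354/2.41 = 146.9 MPa.
For a solid circular section σ = 32M/(πd³), so d³ = 32M/(π σ_allow) = 32×8990000/(π×146.9) = 623400 mm³.
d = 85.43 mm.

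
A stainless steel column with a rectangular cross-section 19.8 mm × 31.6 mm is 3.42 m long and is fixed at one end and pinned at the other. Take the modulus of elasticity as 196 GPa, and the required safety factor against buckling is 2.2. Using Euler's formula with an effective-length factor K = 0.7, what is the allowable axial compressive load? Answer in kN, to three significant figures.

Buckling occurs about the weak axis: I_min = h·b³/12 = 31.6×19.8³/12 = 20440 mm⁴ (b = 19.8 mm is the smaller dimension).
Effective length L_e = KL = 0.7×3.42 m = 2394 mm.
Euler critical load P_cr = π²EI/L_e² = π²×196000×20440/2394² = 6899 N.
P_allow = P_cr/n = 6899/2.2 = 3136 N.

P_allow = 3.14 kN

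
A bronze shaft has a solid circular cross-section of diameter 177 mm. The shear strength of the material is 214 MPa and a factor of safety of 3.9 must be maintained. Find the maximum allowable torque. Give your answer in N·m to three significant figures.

τ_allow = 214/3.9 = 54.87 MPa.
For a solid shaft T_allow = τ_allow·πd³/16; πd³/16 = π×177³/16 = 1.089×10^6 mm³.
T_allow = 54.87×1.089×10^6 = 5.974×10^7 N·mm = 59740 N·m.

T_allow = 59700 N·m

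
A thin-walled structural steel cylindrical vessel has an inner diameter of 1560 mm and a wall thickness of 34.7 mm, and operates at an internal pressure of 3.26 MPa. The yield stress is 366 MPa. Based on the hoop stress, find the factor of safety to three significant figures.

n = 4.99

σ_h = pD/(2t) = 3.26×1560/(2×34.7) = 73.28 MPa.
n = 366/73.28 = 4.995.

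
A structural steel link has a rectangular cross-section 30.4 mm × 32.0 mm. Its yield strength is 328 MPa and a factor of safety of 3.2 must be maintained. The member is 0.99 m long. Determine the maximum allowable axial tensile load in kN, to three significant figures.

F_allow = 99.7 kN

σ_allow = 328/3.2 = 102.5 MPa.
A = 30.4×32.0 = 972.8 mm².
F_allow = σ_allow × A = 102.5×972.8 = 99710 N.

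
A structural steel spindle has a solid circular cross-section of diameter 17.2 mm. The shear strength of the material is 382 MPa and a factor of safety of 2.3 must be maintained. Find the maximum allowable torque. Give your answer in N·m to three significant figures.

τ_allow = 382/2.3 = 166.1 MPa.
For a solid shaft T_allow = τ_allow·πd³/16; πd³/16 = π×17.2³/16 = 999.1 mm³.
T_allow = 166.1×999.1 = 165900 N·mm = 165.9 N·m.

T_allow = 166 N·m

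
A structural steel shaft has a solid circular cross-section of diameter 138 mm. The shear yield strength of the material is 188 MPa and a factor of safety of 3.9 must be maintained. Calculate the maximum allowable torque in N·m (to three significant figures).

τ_allow = 188/3.9 = 48.21 MPa.
For a solid shaft T_allow = τ_allow·πd³/16; πd³/16 = π×138³/16 = 516000 mm³.
T_allow = 48.21×516000 = 2.487×10^7 N·mm = 24870 N·m.

T_allow = 24900 N·m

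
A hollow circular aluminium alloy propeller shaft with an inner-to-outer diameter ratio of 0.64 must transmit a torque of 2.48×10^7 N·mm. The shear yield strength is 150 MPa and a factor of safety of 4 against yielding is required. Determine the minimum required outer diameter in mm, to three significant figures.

τ_allow = 150/4 = 37.50 MPa.
For a hollow shaft τ = 16T/[πd_o³(1−k⁴)] with k = 0.64, so 1−k⁴ = 0.8322.
d_o³ = 16T/[π τ_allow (1−k⁴)] = 16×2.4800×10^7/(π×37.50×0.8322) = 4.047×10^6 mm³.
d_o = 159.4 mm.

d_o = 159 mm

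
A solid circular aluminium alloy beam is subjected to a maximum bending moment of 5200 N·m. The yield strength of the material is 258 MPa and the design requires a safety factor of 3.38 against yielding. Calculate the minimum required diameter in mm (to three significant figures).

σ_allow = 258/3.38 = 76.33 MPa.
For a solid circular section σ = 32M/(πd³), so d³ = 32M/(π σ_allow) = 32×5200000/(π×76.33) = 693900 mm³.
d = 88.53 mm.

d = 88.5 mm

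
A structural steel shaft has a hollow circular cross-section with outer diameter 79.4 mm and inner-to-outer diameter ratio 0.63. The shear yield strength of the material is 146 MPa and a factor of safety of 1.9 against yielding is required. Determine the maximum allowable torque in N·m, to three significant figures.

τ_allow = 146/1.9 = 76.84 MPa.
For a hollow shaft T_allow = τ_allow·πd_o³(1−k⁴)/16 with 1−k⁴ = 0.8425, so πd_o³(1−k⁴)/16 = 82800 mm³.
T_allow = 76.84×82800 = 6.363×10^6 N·mm = 6363 N·m.

T_allow = 6360 N·m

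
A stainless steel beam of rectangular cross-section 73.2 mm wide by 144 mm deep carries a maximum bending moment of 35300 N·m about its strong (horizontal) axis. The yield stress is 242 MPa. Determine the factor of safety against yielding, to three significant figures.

n = 1.73

Section modulus S = bh²/6 = 73.2×144²/6 = 253000 mm³.
σ = M/S = 3.5300×10^7/253000 = 139.5 MPa.
n = 242/139.5 = 1.734.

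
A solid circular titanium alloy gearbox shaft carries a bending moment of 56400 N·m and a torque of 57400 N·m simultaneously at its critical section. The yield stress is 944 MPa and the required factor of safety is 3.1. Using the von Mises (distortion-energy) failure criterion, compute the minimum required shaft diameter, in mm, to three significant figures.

σ_allow = σ_y/n = 944/3.1 = 304.5 MPa.
For a solid shaft σ_b = 32M/(πd³) and τ = 16T/(πd³), so the von Mises stress is σ' = (16/πd³)·√(4M²+3T²).
√(4M²+3T²) = √(4×(5.640×10^7)² + 3×(5.740×10^7)²) = 1.504×10^8 N·mm.
d³ = 16×1.504×10^8/(π×304.5) = 2.515×10^6 mm³.
d = 136.0 mm.

d = 136 mm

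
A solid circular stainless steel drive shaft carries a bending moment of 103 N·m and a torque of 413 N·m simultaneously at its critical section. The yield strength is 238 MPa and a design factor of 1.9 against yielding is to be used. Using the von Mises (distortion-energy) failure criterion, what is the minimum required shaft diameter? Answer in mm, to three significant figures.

d = 31.2 mm

σ_allow = σ_y/n = 238/1.9 = 125.3 MPa.
For a solid shaft σ_b = 32M/(πd³) and τ = 16T/(πd³), so the von Mises stress is σ' = (16/πd³)·√(4M²+3T²).
√(4M²+3T²) = √(4×(103000)² + 3×(413000)²) = 744400 N·mm.
d³ = 16×744400/(π×125.3) = 30270 mm³.
d = 31.16 mm.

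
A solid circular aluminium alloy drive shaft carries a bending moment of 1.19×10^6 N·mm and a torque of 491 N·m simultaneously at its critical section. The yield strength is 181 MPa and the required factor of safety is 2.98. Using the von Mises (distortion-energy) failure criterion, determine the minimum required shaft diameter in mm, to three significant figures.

σ_allow = σ_y/n = 181/2.98 = 60.74 MPa.
For a solid shaft σ_b = 32M/(πd³) and τ = 16T/(πd³), so the von Mises stress is σ' = (16/πd³)·√(4M²+3T²).
√(4M²+3T²) = √(4×(1.190×10^6)² + 3×(491000)²) = 2.527×10^6 N·mm.
d³ = 16×2.527×10^6/(π×60.74) = 211900 mm³.
d = 59.62 mm.

d = 59.6 mm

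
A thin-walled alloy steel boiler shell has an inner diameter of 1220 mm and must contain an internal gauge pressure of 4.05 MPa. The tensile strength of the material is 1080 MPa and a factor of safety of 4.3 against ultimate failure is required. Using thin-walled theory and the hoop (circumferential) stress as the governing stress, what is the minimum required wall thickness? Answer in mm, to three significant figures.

t = 9.84 mm

σ_allow = 1080/4.3 = 251.2 MPa.
Hoop stress σ_h = pD/(2t), so t = pD/(2σ_allow) = 4.05×1220/(2×251.2) = 9.836 mm.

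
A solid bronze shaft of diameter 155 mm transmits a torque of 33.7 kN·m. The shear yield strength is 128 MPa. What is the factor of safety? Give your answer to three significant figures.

n = 2.78

τ = 16T/(πd³) = 16×3.3700×10^7/(π×155³) = 46.09 MPa.
n = τ_limit/τ = 128/46.09 = 2.777.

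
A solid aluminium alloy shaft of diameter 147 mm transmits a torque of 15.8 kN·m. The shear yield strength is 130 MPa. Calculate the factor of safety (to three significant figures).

n = 5.13

τ = 16T/(πd³) = 16×1.5800×10^7/(π×147³) = 25.33 MPa.
n = τ_limit/τ = 130/25.33 = 5.132.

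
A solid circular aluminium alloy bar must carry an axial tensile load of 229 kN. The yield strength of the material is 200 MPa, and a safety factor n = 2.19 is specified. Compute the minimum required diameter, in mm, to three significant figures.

d = 56.5 mm

Allowable stress σ_allow = 200/2.19 = 91.32 MPa.
Required area A = F/σ_allow = 229000/91.32 = 2508 mm².
A = πd²/4 → d = √(4A/π) = 56.50 mm.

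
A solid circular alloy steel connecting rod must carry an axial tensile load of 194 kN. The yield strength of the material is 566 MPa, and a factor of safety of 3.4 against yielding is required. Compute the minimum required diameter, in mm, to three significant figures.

Allowable stress σ_allow = 566/3.4 = 166.5 MPa.
Required area A = F/σ_allow = 194000/166.5 = 1165 mm².
A = πd²/4 → d = √(4A/π) = 38.52 mm.

d = 38.5 mm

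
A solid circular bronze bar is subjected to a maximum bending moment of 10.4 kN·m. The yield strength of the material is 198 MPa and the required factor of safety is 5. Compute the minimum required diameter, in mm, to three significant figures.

σ_allow = 198/5 = 39.60 MPa.
For a solid circular section σ = 32M/(πd³), so d³ = 32M/(π σ_allow) = 32×1.0400×10^7/(π×39.60) = 2.675×10^6 mm³.
d = 138.8 mm.

d = 139 mm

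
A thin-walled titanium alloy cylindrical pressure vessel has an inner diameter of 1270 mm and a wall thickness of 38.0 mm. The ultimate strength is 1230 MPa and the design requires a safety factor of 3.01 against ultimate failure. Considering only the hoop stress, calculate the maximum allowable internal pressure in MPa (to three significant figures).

p_allow = 24.5 MPa

σ_allow = 1230/3.01 = 408.6 MPa.
σ_h = pD/(2t) → p_allow = 2σ_allow t/D = 2×408.6×38.0/1270 = 24.45 MPa.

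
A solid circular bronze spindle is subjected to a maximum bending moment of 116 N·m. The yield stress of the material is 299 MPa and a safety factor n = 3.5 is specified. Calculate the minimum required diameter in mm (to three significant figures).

σ_allow = 299/3.5 = 85.43 MPa.
For a solid circular section σ = 32M/(πd³), so d³ = 32M/(π σ_allow) = 32×116000/(π×85.43) = 13830 mm³.
d = 24.00 mm.

d = 24.0 mm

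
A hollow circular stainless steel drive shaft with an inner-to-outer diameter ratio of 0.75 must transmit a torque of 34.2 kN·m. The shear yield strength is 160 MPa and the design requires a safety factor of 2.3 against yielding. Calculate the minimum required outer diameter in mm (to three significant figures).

d_o = 154 mm

τ_allow = 160/2.3 = 69.57 MPa.
For a hollow shaft τ = 16T/[πd_o³(1−k⁴)] with k = 0.75, so 1−k⁴ = 0.6836.
d_o³ = 16T/[π τ_allow (1−k⁴)] = 16×3.4200×10^7/(π×69.57×0.6836) = 3.663×10^6 mm³.
d_o = 154.1 mm.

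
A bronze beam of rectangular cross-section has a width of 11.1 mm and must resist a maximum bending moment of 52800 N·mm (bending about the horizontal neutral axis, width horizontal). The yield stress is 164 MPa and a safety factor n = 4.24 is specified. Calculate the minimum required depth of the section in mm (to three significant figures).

h = 27.2 mm

σ_allow = 164/4.24 = 38.68 MPa.
For a rectangular section σ = 6M/(bh²), so h² = 6M/(b σ_allow) = 6×52800/(11.1×38.68) = 737.9 mm².
h = 27.16 mm.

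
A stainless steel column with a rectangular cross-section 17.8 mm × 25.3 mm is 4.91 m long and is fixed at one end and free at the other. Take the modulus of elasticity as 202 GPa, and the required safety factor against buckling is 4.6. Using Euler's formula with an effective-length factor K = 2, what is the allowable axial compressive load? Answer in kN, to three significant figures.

P_allow = 0.0534 kN

Buckling occurs about the weak axis: I_min = h·b³/12 = 25.3×17.8³/12 = 11890 mm⁴ (b = 17.8 mm is the smaller dimension).
Effective length L_e = KL = 2×4.91 m = 9820 mm.
Euler critical load P_cr = π²EI/L_e² = π²×202000×11890/9820² = 245.8 N.
P_allow = P_cr/n = 245.8/4.6 = 53.44 N.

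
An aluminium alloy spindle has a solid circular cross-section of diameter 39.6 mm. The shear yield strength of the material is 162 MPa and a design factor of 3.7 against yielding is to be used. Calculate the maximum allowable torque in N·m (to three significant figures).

τ_allow = 162/3.7 = 43.78 MPa.
For a solid shaft T_allow = τ_allow·πd³/16; πd³/16 = π×39.6³/16 = 12190 mm³.
T_allow = 43.78×12190 = 533900 N·mm = 533.9 N·m.

T_allow = 534 N·m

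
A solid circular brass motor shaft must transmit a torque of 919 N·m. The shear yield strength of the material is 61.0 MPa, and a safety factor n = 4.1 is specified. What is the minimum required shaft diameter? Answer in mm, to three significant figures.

d = 68.0 mm

Allowable shear stress τ_allow = 61.0/4.1 = 14.88 MPa.
For a solid shaft τ = 16T/(πd³), so d³ = 16T/(π τ_allow) = 16×919000/(π×14.88) = 314600 mm³.
d = (314600)^(1/3) = 68.01 mm.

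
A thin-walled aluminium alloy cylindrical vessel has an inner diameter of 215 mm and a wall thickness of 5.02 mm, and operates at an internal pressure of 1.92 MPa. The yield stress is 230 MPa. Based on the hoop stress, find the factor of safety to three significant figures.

σ_h = pD/(2t) = 1.92×215/(2×5.02) = 41.12 MPa.
n = 230/41.12 = 5.594.

n = 5.59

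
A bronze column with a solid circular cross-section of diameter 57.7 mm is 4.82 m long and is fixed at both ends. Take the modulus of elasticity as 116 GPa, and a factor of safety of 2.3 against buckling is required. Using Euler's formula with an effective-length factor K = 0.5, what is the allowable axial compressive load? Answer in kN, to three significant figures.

I = πd⁴/64 = π×57.7⁴/64 = 544100 mm⁴.
Effective length L_e = KL = 0.5×4.82 m = 2410 mm.
Euler critical load P_cr = π²EI/L_e² = π²×116000×544100/2410² = 107200 N.
P_allow = P_cr/n = 107200/2.3 = 46630 N.

P_allow = 46.6 kN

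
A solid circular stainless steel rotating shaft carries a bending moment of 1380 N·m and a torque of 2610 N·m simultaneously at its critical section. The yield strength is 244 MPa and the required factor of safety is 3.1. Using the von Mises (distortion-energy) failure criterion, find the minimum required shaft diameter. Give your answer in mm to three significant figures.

d = 70.0 mm

σ_allow = σ_y/n = 244/3.1 = 78.71 MPa.
For a solid shaft σ_b = 32M/(πd³) and τ = 16T/(πd³), so the von Mises stress is σ' = (16/πd³)·√(4M²+3T²).
√(4M²+3T²) = √(4×(1.380×10^6)² + 3×(2.610×10^6)²) = 5.297×10^6 N·mm.
d³ = 16×5.297×10^6/(π×78.71) = 342700 mm³.
d = 69.98 mm.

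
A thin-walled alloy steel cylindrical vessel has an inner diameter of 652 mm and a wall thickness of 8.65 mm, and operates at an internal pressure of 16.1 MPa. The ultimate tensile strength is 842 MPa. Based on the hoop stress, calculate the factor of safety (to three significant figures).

σ_h = pD/(2t) = 16.1×652/(2×8.65) = 606.8 MPa.
n = 842/606.8 = 1.388.

n = 1.39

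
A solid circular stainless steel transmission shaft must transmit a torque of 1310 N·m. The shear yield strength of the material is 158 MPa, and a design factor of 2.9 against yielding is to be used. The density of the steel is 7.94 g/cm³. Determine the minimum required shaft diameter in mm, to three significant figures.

Allowable shear stress τ_allow = 158/2.9 = 54.48 MPa.
For a solid shaft τ = 16T/(πd³), so d³ = 16T/(π τ_allow) = 16×1310000/(π×54.48) = 122500 mm³.
d = (122500)^(1/3) = 49.66 mm.

d = 49.7 mm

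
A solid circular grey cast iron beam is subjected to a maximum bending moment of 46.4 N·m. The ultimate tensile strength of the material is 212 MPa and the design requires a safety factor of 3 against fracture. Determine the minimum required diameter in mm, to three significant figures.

σ_allow = 212/3 = 70.67 MPa.
For a solid circular section σ = 32M/(πd³), so d³ = 32M/(π σ_allow) = 32×46400/(π×70.67) = 6688 mm³.
d = 18.84 mm.

d = 18.8 mm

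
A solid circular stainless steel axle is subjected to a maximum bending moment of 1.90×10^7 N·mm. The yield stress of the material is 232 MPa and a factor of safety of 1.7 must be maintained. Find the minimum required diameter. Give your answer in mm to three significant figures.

d = 112 mm

σ_allow = 232/1.7 = 136.5 MPa.
For a solid circular section σ = 32M/(πd³), so d³ = 32M/(π σ_allow) = 32×1.9000×10^7/(π×136.5) = 1.418×10^6 mm³.
d = 112.3 mm.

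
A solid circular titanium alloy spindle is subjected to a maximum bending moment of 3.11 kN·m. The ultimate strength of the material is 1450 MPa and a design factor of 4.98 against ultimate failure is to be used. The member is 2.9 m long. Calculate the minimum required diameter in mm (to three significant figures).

σ_allow = 1450/4.98 = 291.2 MPa.
For a solid circular section σ = 32M/(πd³), so d³ = 32M/(π σ_allow) = 32×3110000/(π×291.2) = 108800 mm³.
d = 47.74 mm.

d = 47.7 mm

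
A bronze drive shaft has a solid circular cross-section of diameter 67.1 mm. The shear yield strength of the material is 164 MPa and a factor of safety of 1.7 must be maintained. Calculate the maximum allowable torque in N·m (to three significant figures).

τ_allow = 164/1.7 = 96.47 MPa.
For a solid shaft T_allow = τ_allow·πd³/16; πd³/16 = π×67.1³/16 = 59320 mm³.
T_allow = 96.47×59320 = 5.723×10^6 N·mm = 5723 N·m.

T_allow = 5720 N·m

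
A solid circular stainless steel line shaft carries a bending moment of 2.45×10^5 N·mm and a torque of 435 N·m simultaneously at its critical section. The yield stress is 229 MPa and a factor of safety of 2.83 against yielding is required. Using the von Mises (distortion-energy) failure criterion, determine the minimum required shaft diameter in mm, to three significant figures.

d = 38.4 mm

σ_allow = σ_y/n = 229/2.83 = 80.92 MPa.
For a solid shaft σ_b = 32M/(πd³) and τ = 16T/(πd³), so the von Mises stress is σ' = (16/πd³)·√(4M²+3T²).
√(4M²+3T²) = √(4×(245000)² + 3×(435000)²) = 898800 N·mm.
d³ = 16×898800/(π×80.92) = 56570 mm³.
d = 38.39 mm.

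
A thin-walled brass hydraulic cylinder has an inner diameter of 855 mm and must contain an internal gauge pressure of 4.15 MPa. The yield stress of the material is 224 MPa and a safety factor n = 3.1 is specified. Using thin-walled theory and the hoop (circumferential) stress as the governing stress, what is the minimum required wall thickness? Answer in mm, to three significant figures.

σ_allow = 224/3.1 = 72.26 MPa.
Hoop stress σ_h = pD/(2t), so t = pD/(2σ_allow) = 4.15×855/(2×72.26) = 24.55 mm.

t = 24.6 mm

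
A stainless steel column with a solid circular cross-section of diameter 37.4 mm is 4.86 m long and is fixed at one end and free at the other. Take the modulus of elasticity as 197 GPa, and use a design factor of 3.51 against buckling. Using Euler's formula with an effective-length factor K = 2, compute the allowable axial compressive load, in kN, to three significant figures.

P_allow = 0.563 kN

I = πd⁴/64 = π×37.4⁴/64 = 96040 mm⁴.
Effective length L_e = KL = 2×4.86 m = 9720 mm.
Euler critical load P_cr = π²EI/L_e² = π²×197000×96040/9720² = 1976 N.
P_allow = P_cr/n = 1976/3.51 = 563.1 N.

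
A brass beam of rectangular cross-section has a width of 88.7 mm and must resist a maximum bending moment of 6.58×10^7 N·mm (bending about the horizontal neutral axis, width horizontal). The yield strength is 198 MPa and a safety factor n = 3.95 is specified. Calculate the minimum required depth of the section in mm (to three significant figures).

σ_allow = 198/3.95 = 50.13 MPa.
For a rectangular section σ = 6M/(bh²), so h² = 6M/(b σ_allow) = 6×6.5800×10^7/(88.7×50.13) = 88790 mm².
h = 298.0 mm.

h = 298 mm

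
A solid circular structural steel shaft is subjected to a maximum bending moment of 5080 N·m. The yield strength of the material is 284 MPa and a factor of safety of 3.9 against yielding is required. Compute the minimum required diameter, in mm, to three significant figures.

d = 89.2 mm

σ_allow = 284/3.9 = 72.82 MPa.
For a solid circular section σ = 32M/(πd³), so d³ = 32M/(π σ_allow) = 32×5080000/(π×72.82) = 710600 mm³.
d = 89.24 mm.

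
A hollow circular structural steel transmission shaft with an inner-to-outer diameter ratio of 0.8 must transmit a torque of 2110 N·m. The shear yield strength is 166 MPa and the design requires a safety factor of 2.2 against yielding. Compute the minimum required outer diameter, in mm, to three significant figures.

τ_allow = 166/2.2 = 75.45 MPa.
For a hollow shaft τ = 16T/[πd_o³(1−k⁴)] with k = 0.8, so 1−k⁴ = 0.5904.
d_o³ = 16T/[π τ_allow (1−k⁴)] = 16×2110000/(π×75.45×0.5904) = 241200 mm³.
d_o = 62.25 mm.

d_o = 62.3 mm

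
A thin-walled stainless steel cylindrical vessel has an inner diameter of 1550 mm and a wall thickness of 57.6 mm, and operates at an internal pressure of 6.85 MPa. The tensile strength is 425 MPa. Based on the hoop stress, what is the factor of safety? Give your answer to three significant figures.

n = 4.61

σ_h = pD/(2t) = 6.85×1550/(2×57.6) = 92.17 MPa.
n = 425/92.17 = 4.611.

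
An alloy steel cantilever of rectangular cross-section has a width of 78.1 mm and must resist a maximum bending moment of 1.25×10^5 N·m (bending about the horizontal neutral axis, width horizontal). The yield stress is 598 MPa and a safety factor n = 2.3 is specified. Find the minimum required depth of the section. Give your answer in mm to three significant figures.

σ_allow = 598/2.3 = 260.0 MPa.
For a rectangular section σ = 6M/(bh²), so h² = 6M/(b σ_allow) = 6×1.2500×10^8/(78.1×260.0) = 36930 mm².
h = 192.2 mm.

h = 192 mm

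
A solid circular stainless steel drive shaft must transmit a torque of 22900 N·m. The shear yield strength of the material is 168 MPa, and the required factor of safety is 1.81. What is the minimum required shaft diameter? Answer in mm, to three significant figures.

d = 108 mm

Allowable shear stress τ_allow = 168/1.81 = 92.82 MPa.
For a solid shaft τ = 16T/(πd³), so d³ = 16T/(π τ_allow) = 16×2.2900×10^7/(π×92.82) = 1.257×10^6 mm³.
d = (1.257×10^6)^(1/3) = 107.9 mm.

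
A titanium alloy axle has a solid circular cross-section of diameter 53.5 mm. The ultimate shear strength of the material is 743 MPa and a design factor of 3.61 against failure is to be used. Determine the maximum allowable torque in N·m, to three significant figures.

T_allow = 6190 N·m

τ_allow = 743/3.61 = 205.8 MPa.
For a solid shaft T_allow = τ_allow·πd³/16; πd³/16 = π×53.5³/16 = 30070 mm³.
T_allow = 205.8×30070 = 6.188×10^6 N·mm = 6188 N·m.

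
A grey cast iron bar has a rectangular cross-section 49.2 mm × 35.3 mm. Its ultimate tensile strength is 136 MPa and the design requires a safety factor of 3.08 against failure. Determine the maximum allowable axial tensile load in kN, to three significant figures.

σ_allow = 136/3.08 = 44.16 MPa.
A = 49.2×35.3 = 1737 mm².
F_allow = σ_allow × A = 44.16×1737 = 76690 N.

F_allow = 76.7 kN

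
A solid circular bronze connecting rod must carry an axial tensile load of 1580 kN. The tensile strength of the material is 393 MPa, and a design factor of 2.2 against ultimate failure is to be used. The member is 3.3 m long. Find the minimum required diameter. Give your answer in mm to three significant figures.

Allowable stress σ_allow = 393/2.2 = 178.6 MPa.
Required area A = F/σ_allow = 1580000/178.6 = 8845 mm².
A = πd²/4 → d = √(4A/π) = 106.1 mm.

d = 106 mm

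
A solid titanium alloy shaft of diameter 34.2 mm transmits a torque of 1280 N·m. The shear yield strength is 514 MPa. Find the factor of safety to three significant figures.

τ = 16T/(πd³) = 16×1280000/(π×34.2³) = 163.0 MPa.
n = τ_limit/τ = 514/163.0 = 3.154.

n = 3.15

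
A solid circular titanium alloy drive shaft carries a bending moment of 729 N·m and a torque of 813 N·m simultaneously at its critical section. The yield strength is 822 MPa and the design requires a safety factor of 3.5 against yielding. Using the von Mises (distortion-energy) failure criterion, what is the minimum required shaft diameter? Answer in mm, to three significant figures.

d = 35.3 mm

σ_allow = σ_y/n = 822/3.5 = 234.9 MPa.
For a solid shaft σ_b = 32M/(πd³) and τ = 16T/(πd³), so the von Mises stress is σ' = (16/πd³)·√(4M²+3T²).
√(4M²+3T²) = √(4×(729000)² + 3×(813000)²) = 2.027×10^6 N·mm.
d³ = 16×2.027×10^6/(π×234.9) = 43960 mm³.
d = 35.29 mm.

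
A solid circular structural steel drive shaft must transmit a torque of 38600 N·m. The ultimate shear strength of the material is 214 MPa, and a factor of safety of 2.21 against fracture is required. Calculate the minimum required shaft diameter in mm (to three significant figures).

Allowable shear stress τ_allow = 214/2.21 = 96.83 MPa.
For a solid shaft τ = 16T/(πd³), so d³ = 16T/(π τ_allow) = 16×3.8600×10^7/(π×96.83) = 2.030×10^6 mm³.
d = (2.030×10^6)^(1/3) = 126.6 mm.

d = 127 mm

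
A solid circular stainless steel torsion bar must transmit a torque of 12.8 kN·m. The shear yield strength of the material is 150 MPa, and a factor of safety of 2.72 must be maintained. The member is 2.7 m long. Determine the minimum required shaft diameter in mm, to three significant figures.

d = 106 mm

Allowable shear stress τ_allow = 150/2.72 = 55.15 MPa.
For a solid shaft τ = 16T/(πd³), so d³ = 16T/(π τ_allow) = 16×1.2800×10^7/(π×55.15) = 1.182×10^6 mm³.
d = (1.182×10^6)^(1/3) = 105.7 mm.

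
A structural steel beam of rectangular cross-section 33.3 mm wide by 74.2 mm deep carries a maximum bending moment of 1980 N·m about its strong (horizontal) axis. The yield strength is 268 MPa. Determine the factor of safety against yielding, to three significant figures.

n = 4.14

Section modulus S = bh²/6 = 33.3×74.2²/6 = 30560 mm³.
σ = M/S = 1980000/30560 = 64.80 MPa.
n = 268/64.80 = 4.136.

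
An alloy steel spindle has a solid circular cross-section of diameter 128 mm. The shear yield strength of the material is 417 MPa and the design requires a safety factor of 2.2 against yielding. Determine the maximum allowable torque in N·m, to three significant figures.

τ_allow = 417/2.2 = 189.5 MPa.
For a solid shaft T_allow = τ_allow·πd³/16; πd³/16 = π×128³/16 = 411800 mm³.
T_allow = 189.5×411800 = 7.805×10^7 N·mm = 78050 N·m.

T_allow = 78100 N·m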